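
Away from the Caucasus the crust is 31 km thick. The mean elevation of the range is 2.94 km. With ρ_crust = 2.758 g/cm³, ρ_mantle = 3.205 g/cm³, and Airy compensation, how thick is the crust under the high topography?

52.1 km

Root depth r = h ρ_c / (ρ_m − ρ_c) = 2.94 km × 2.758 / 0.447 = 18.14 km.
Total thickness = T + h + r = 31 km + 2.94 km + 18.14 km = 52.1 km.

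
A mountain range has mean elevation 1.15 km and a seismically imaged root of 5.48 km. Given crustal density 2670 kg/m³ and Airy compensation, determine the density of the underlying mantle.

Airy balance: ρ_c h = (ρ_m − ρ_c) r → ρ_m = ρ_c (1 + h/r).
ρ_m = 2670 × (1 + 1.15 km/5.48 km) = 3230 kg/m³.

3230 kg/m³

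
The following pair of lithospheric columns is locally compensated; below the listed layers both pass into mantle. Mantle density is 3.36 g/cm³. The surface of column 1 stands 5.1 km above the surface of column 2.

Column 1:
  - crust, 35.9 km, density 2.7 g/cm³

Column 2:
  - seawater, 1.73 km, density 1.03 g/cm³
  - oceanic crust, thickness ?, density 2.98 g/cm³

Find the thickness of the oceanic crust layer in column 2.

Take the compensation level at the base of the deeper column (depth z_c below the surface of column 1) and equate Σ ρ_i t_i down to z_c; mantle fills any gap and the z_c terms cancel.
Column 1: 35.9×2.7 + (z_c − 35.9)×3.36
Column 2: 5.1×0 + 1.73×1.03 + x×2.98 + (z_c − 5.1 − 1.73 − x)×3.36
The z_c×3.36 term appears on both sides and cancels. Collect the known terms of each column as K = Σ(ρt)_known − 3.36 × (depth of known layers): K_1 = 96.93 − 3.36×35.9 = −23.694; K_2 = 1.7819 − 3.36×(5.1 + 1.73) = −21.1669.
Balance: K_1 = K_2 − x×(3.36 − 2.98), so x = (K_2 − K_1)/(3.36 − 2.98) = 2.5271/0.38 = 6.65 km.

6.65 km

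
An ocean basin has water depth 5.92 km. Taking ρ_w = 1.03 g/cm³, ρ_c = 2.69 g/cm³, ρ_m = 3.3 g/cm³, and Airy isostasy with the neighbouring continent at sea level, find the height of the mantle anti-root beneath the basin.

16.1 km

By Archimedes' principle applied to the lithosphere: replacing crust with seawater at the top is compensated by replacing crust with mantle at the base: d (ρ_c − ρ_w) = a (ρ_m − ρ_c).
a = d (ρ_c − ρ_w)/(ρ_m − ρ_c) = 5.92 km × 1.66/0.61 = 16.1 km.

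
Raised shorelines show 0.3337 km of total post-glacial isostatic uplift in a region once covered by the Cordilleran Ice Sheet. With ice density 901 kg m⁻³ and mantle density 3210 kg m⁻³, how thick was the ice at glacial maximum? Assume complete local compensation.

1.19 km

u = t ρ_ice/ρ_m → t = u ρ_m/ρ_ice = 0.3337 km × 3210/901 = 1.19 km.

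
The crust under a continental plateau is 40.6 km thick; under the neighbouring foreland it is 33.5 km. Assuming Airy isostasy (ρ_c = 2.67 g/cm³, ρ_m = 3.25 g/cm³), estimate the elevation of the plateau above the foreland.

1.27 km

Excess crust Δ = 40.6 km − 33.5 km = 7.1 km, split between elevation h and root r with h + r = Δ.
Airy balance ρ_c h = (ρ_m − ρ_c) r gives r = h ρ_c/(ρ_m − ρ_c), so h (1 + ρ_c/(ρ_m − ρ_c)) = Δ, i.e. h = Δ (ρ_m − ρ_c)/ρ_m.
h = 7.1 km × 0.58/3.25 = 1.27 km.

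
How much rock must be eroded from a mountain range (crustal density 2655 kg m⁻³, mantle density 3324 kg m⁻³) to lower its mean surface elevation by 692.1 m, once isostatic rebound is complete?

Net drop Δ = e − u = e − e ρ_c/ρ_m = e (ρ_m − ρ_c)/ρ_m.
e = Δ ρ_m/(ρ_m − ρ_c) = 692.1 m × 3324/669 = 3440 m.

3440 m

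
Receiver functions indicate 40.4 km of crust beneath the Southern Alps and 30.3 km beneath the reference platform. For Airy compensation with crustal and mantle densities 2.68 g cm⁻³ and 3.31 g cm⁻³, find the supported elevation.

Excess crust Δ = 40.4 km − 30.3 km = 10.1 km, split between elevation h and root r with h + r = Δ.
Airy balance ρ_c h = (ρ_m − ρ_c) r gives r = h ρ_c/(ρ_m − ρ_c), so h (1 + ρ_c/(ρ_m − ρ_c)) = Δ, i.e. h = Δ (ρ_m − ρ_c)/ρ_m.
h = 10.1 km × 0.63/3.31 = 1.92 km.

1.92 km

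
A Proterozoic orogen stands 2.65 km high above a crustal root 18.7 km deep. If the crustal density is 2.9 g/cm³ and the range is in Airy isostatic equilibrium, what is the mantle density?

Airy balance: ρ_c h = (ρ_m − ρ_c) r → ρ_m = ρ_c (1 + h/r).
ρ_m = 2.9 × (1 + 2.65 km/18.7 km) = 3.31 g/cm³.

3.31 g/cm³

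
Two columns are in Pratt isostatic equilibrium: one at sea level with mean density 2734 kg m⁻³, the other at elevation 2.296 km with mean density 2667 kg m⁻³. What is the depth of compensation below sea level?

ρ_ref D = ρ (D + h) → D (ρ_ref − ρ) = ρ h.
D = ρ h/(ρ_ref − ρ) = 2667 × 2.296 km/(2734 − 2667) = 91.4 km.

91.4 km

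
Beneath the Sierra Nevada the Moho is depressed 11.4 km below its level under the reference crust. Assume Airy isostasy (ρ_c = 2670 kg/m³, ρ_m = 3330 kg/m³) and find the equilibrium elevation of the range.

Isostatic balance requires: ρ_c h = (ρ_m − ρ_c) r.
h = r (ρ_m − ρ_c) / ρ_c = 11.4 km × (3330 − 2670) / 2670 = 2.82 km.

2.82 km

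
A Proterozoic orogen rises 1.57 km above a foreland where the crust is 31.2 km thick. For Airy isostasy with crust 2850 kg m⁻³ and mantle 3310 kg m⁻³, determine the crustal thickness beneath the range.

42.5 km

Root depth r = h ρ_c / (ρ_m − ρ_c) = 1.57 km × 2850 / 460 = 9.727 km.
Total thickness = T + h + r = 31.2 km + 1.57 km + 9.727 km = 42.5 km.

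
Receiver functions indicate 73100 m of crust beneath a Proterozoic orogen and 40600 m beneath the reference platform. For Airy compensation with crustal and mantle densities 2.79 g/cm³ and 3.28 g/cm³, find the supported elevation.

4860 m

Excess crust Δ = 73100 m − 40600 m = 32500 m, split between elevation h and root r with h + r = Δ.
Airy balance ρ_c h = (ρ_m − ρ_c) r gives r = h ρ_c/(ρ_m − ρ_c), so h (1 + ρ_c/(ρ_m − ρ_c)) = Δ, i.e. h = Δ (ρ_m − ρ_c)/ρ_m.
h = 32500 m × 0.49/3.28 = 4860 m.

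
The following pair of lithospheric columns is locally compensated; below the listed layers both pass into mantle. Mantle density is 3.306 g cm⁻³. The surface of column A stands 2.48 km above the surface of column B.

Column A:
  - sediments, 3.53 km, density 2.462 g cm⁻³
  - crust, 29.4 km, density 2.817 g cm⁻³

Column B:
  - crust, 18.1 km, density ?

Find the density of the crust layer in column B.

2.8 g cm⁻³

Take the compensation level at the base of the deeper column (depth z_c below the surface of column A) and equate Σ ρ_i t_i down to z_c; mantle fills any gap and the z_c terms cancel.
Column A: 3.53×2.462 + 29.4×2.817 + (z_c − 32.93)×3.306
Column B: 2.48×0 + 18.1×ρ + (z_c − 2.48 − 18.1)×3.306
The z_c×3.306 term appears on both sides and cancels. Collect the known terms of each column as K = Σ(ρt)_known − 3.306 × (depth of known layers): K_A = 91.51066 − 3.306×32.93 = −17.35592; K_B = 0 − 3.306×(2.48 + 18.1) = −68.03748.
Balance: K_A = K_B + 18.1×ρ, so ρ = (K_A − K_B)/18.1 = 50.6816/18.1 = 2.8 g cm⁻³.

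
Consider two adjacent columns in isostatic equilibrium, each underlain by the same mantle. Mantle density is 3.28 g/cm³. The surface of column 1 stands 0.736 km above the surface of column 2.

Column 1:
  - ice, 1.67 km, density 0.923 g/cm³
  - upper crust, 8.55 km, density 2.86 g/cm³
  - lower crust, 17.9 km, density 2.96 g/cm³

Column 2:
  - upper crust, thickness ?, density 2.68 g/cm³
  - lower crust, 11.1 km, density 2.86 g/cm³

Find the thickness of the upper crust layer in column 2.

10.3 km

Take the compensation level at the base of the deeper column (depth z_c below the surface of column 1) and equate Σ ρ_i t_i down to z_c; mantle fills any gap and the z_c terms cancel.
Column 1: 1.67×0.923 + 8.55×2.86 + 17.9×2.96 + (z_c − 28.12)×3.28
Column 2: 0.736×0 + x×2.68 + 11.1×2.86 + (z_c − 0.736 − 11.1 − x)×3.28
The z_c×3.28 term appears on both sides and cancels. Collect the known terms of each column as K = Σ(ρt)_known − 3.28 × (depth of known layers): K_1 = 78.97841 − 3.28×28.12 = −13.25519; K_2 = 31.746 − 3.28×(0.736 + 11.1) = −7.07608.
Balance: K_1 = K_2 − x×(3.28 − 2.68), so x = (K_2 − K_1)/(3.28 − 2.68) = 6.17911/0.6 = 10.3 km.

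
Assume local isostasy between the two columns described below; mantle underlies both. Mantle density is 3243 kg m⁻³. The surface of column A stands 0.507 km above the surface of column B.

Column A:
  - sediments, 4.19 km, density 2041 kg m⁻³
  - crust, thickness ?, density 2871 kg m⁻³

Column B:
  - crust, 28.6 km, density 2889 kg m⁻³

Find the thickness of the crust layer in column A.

18.1 km

Take the compensation level at the base of the deeper column (depth z_c below the surface of column A) and equate Σ ρ_i t_i down to z_c; mantle fills any gap and the z_c terms cancel.
Column A: 4.19×2041 + x×2871 + (z_c − 4.19 − x)×3243
Column B: 0.507×0 + 28.6×2889 + (z_c − 0.507 − 28.6)×3243
The z_c×3243 term appears on both sides and cancels. Collect the known terms of each column as K = Σ(ρt)_known − 3243 × (depth of known layers): K_A = 8551.79 − 3243×4.19 = −5036.38; K_B = 82625.4 − 3243×(0.507 + 28.6) = −11768.601.
Balance: K_A − x×(3243 − 2871) = K_B, so x = (K_A − K_B)/(3243 − 2871) = 6732.22/372 = 18.1 km.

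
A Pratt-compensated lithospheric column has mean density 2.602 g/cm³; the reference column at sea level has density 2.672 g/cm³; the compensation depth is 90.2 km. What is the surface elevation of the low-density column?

ρ_ref D = ρ (D + h) → h = D (ρ_ref − ρ)/ρ.
h = 90.2 km × (2.672 − 2.602)/2.602 = 2.43 km.

2.43 km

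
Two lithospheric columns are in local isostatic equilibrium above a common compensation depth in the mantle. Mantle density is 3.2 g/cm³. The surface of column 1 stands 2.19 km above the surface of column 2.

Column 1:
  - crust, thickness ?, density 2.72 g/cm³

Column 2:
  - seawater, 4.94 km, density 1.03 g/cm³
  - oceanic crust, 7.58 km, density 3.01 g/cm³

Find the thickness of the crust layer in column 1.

39.9 km

Take the compensation level at the base of the deeper column (depth z_c below the surface of column 1) and equate Σ ρ_i t_i down to z_c; mantle fills any gap and the z_c terms cancel.
Column 1: x×2.72 + (z_c − 0 − x)×3.2
Column 2: 2.19×0 + 4.94×1.03 + 7.58×3.01 + (z_c − 2.19 − 12.52)×3.2
The z_c×3.2 term appears on both sides and cancels. Collect the known terms of each column as K = Σ(ρt)_known − 3.2 × (depth of known layers): K_1 = 0 − 3.2×0 = 0; K_2 = 27.904 − 3.2×(2.19 + 12.52) = −19.168.
Balance: K_1 − x×(3.2 − 2.72) = K_2, so x = (K_1 − K_2)/(3.2 − 2.72) = 19.168/0.48 = 39.9 km.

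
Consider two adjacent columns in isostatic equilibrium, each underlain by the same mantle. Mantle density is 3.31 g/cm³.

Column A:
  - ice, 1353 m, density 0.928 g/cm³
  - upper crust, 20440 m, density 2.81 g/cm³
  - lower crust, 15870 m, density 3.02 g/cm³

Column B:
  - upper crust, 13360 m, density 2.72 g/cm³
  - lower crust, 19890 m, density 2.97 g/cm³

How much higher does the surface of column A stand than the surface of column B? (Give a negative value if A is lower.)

1030 m

For any compensation level in the mantle, the mantle terms cancel and isostasy reduces to e = (Σt_A − Σt_B) − (Σ(ρt)_A − Σ(ρt)_B) / ρ_m.
Σt_A = 37663 m; Σt_B = 33250 m; Σ(ρt)_A = 106619.384; Σ(ρt)_B = 95412.5 (in m·g/cm³).
e = (37663 − 33250) − (106619.384 − 95412.5) / 3.31 = 1030 m.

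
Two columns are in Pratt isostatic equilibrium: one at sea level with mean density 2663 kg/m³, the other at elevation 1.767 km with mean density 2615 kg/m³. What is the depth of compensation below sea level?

ρ_ref D = ρ (D + h) → D (ρ_ref − ρ) = ρ h.
D = ρ h/(ρ_ref − ρ) = 2615 × 1.767 km/(2663 − 2615) = 96.3 km.

96.3 km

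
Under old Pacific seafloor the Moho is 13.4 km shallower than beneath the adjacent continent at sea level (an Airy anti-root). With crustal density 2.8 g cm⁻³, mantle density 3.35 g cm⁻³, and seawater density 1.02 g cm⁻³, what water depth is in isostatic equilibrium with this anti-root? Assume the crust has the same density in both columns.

Replacing a thickness d of crust by seawater at the top must be balanced by replacing crust with mantle at the base: d (ρ_c − ρ_w) = a (ρ_m − ρ_c).
d = a (ρ_m − ρ_c)/(ρ_c − ρ_w) = 13.4 km × 0.55/1.78 = 4.14 km.

4.14 km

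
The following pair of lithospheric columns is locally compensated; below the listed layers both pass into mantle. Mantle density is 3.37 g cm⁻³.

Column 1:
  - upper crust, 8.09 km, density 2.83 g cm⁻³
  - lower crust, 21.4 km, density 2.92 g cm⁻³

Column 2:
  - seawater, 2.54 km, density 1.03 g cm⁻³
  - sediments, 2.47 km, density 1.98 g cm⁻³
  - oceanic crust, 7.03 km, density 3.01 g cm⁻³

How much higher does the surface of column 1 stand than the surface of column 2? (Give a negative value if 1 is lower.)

For any compensation level in the mantle, the mantle terms cancel and isostasy reduces to e = (Σt_1 − Σt_2) − (Σ(ρt)_1 − Σ(ρt)_2) / ρ_m.
Σt_1 = 29.49 km; Σt_2 = 12.04 km; Σ(ρt)_1 = 85.3827; Σ(ρt)_2 = 28.6671 (in km·g cm⁻³).
e = (29.49 − 12.04) − (85.3827 − 28.6671) / 3.37 = 0.62 km.

0.62 km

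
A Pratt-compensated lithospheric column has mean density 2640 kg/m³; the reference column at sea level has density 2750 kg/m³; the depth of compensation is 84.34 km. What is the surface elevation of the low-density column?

3.51 km

ρ_ref D = ρ (D + h) → h = D (ρ_ref − ρ)/ρ.
h = 84.34 km × (2750 − 2640)/2640 = 3.51 km.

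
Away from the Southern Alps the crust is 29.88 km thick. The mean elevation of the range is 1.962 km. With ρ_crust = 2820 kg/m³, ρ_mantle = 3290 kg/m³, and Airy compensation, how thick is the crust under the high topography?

Root depth r = h ρ_c / (ρ_m − ρ_c) = 1.962 km × 2820 / 470 = 11.77 km.
Total thickness = T + h + r = 29.88 km + 1.962 km + 11.77 km = 43.6 km.

43.6 km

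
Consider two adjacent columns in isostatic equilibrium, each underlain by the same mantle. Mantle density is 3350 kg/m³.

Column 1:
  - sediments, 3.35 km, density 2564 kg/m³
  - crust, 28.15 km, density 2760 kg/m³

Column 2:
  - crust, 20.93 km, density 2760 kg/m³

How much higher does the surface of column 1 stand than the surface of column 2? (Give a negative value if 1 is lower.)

For any compensation level in the mantle, the mantle terms cancel and isostasy reduces to e = (Σt_1 − Σt_2) − (Σ(ρt)_1 − Σ(ρt)_2) / ρ_m.
Σt_1 = 31.5 km; Σt_2 = 20.93 km; Σ(ρt)_1 = 86283.4; Σ(ρt)_2 = 57766.8 (in km·kg/m³).
e = (31.5 − 20.93) − (86283.4 − 57766.8) / 3350 = 2.06 km.

2.06 km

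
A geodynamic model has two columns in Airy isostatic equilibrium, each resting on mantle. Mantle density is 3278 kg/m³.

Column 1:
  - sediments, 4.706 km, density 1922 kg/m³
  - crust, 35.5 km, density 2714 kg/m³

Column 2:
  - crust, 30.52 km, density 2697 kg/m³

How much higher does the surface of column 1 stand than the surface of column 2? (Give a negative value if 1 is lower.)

For any compensation level in the mantle, the mantle terms cancel and isostasy reduces to e = (Σt_1 − Σt_2) − (Σ(ρt)_1 − Σ(ρt)_2) / ρ_m.
Σt_1 = 40.206 km; Σt_2 = 30.52 km; Σ(ρt)_1 = 105391.932; Σ(ρt)_2 = 82312.44 (in km·kg/m³).
e = (40.206 − 30.52) − (105391.932 − 82312.44) / 3278 = 2.65 km.

2.65 km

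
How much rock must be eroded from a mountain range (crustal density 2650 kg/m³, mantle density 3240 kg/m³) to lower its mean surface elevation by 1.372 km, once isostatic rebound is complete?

7.53 km

Net drop Δ = e − u = e − e ρ_c/ρ_m = e (ρ_m − ρ_c)/ρ_m.
e = Δ ρ_m/(ρ_m − ρ_c) = 1.372 km × 3240/590 = 7.53 km.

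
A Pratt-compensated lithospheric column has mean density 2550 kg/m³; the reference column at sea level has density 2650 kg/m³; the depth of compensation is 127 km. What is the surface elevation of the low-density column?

4.98 km

ρ_ref D = ρ (D + h) → h = D (ρ_ref − ρ)/ρ.
h = 127 km × (2650 − 2550)/2550 = 4.98 km.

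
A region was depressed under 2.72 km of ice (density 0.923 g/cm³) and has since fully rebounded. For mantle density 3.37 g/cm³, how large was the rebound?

Removing the load lets mantle flow back in; uplift u satisfies ρ_ice t = ρ_m u.
u = t ρ_ice/ρ_m = 2.72 km × 0.923/3.37 = 0.745 km.

0.745 km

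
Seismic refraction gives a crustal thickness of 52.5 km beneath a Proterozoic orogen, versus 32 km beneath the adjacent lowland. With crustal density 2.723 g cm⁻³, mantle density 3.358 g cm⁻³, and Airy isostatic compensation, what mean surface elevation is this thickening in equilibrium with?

3.88 km

Excess crust Δ = 52.5 km − 32 km = 20.5 km, split between elevation h and root r with h + r = Δ.
Airy balance ρ_c h = (ρ_m − ρ_c) r gives r = h ρ_c/(ρ_m − ρ_c), so h (1 + ρ_c/(ρ_m − ρ_c)) = Δ, i.e. h = Δ (ρ_m − ρ_c)/ρ_m.
h = 20.5 km × 0.635/3.358 = 3.88 km.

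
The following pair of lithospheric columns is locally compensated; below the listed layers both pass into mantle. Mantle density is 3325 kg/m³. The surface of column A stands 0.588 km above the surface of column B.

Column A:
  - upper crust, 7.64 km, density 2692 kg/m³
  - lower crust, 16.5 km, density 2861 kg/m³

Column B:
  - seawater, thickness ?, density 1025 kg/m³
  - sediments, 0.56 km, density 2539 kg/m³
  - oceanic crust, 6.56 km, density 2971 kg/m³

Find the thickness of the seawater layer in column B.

3.38 km

Take the compensation level at the base of the deeper column (depth z_c below the surface of column A) and equate Σ ρ_i t_i down to z_c; mantle fills any gap and the z_c terms cancel.
Column A: 7.64×2692 + 16.5×2861 + (z_c − 24.14)×3325
Column B: 0.588×0 + x×1025 + 0.56×2539 + 6.56×2971 + (z_c − 0.588 − 7.12 − x)×3325
The z_c×3325 term appears on both sides and cancels. Collect the known terms of each column as K = Σ(ρt)_known − 3325 × (depth of known layers): K_A = 67773.38 − 3325×24.14 = −12492.12; K_B = 20911.6 − 3325×(0.588 + 7.12) = −4717.5.
Balance: K_A = K_B − x×(3325 − 1025), so x = (K_B − K_A)/(3325 − 1025) = 7774.62/2300 = 3.38 km.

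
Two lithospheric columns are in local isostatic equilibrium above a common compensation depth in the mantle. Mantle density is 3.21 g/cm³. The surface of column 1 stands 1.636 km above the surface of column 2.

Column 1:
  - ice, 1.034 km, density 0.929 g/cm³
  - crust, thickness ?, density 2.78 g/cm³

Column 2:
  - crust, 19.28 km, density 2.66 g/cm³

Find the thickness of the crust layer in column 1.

Take the compensation level at the base of the deeper column (depth z_c below the surface of column 1) and equate Σ ρ_i t_i down to z_c; mantle fills any gap and the z_c terms cancel.
Column 1: 1.034×0.929 + x×2.78 + (z_c − 1.034 − x)×3.21
Column 2: 1.636×0 + 19.28×2.66 + (z_c − 1.636 − 19.28)×3.21
The z_c×3.21 term appears on both sides and cancels. Collect the known terms of each column as K = Σ(ρt)_known − 3.21 × (depth of known layers): K_1 = 0.960586 − 3.21×1.034 = −2.358554; K_2 = 51.2848 − 3.21×(1.636 + 19.28) = −15.85556.
Balance: K_1 − x×(3.21 − 2.78) = K_2, so x = (K_1 − K_2)/(3.21 − 2.78) = 13.497/0.43 = 31.4 km.

31.4 km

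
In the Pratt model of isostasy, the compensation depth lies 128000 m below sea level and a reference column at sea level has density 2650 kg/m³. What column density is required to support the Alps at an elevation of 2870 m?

2590 kg/m³

Pratt balance: ρ_ref D = ρ (D + h).
ρ = ρ_ref D/(D + h) = 2650 × 128000 m/(128000 m + 2870 m) = 2590 kg/m³.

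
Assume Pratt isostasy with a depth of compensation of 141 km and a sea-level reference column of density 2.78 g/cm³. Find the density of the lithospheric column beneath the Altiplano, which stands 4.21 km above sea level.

Pratt balance: ρ_ref D = ρ (D + h).
ρ = ρ_ref D/(D + h) = 2.78 × 141 km/(141 km + 4.21 km) = 2.7 g/cm³.

2.7 g/cm³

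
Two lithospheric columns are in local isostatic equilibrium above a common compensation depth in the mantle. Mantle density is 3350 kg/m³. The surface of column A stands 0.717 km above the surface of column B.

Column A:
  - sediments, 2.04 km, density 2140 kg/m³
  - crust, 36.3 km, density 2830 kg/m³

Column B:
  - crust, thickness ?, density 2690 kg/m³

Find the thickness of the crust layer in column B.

28.7 km

Take the compensation level at the base of the deeper column (depth z_c below the surface of column A) and equate Σ ρ_i t_i down to z_c; mantle fills any gap and the z_c terms cancel.
Column A: 2.04×2140 + 36.3×2830 + (z_c − 38.34)×3350
Column B: 0.717×0 + x×2690 + (z_c − 0.717 − 0 − x)×3350
The z_c×3350 term appears on both sides and cancels. Collect the known terms of each column as K = Σ(ρt)_known − 3350 × (depth of known layers): K_A = 107094.6 − 3350×38.34 = −21344.4; K_B = 0 − 3350×(0.717 + 0) = −2401.95.
Balance: K_A = K_B − x×(3350 − 2690), so x = (K_B − K_A)/(3350 − 2690) = 18942.5/660 = 28.7 km.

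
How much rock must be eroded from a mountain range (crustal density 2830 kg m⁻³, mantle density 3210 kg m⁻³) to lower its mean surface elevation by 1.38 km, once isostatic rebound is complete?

11.7 km

Net drop Δ = e − u = e − e ρ_c/ρ_m = e (ρ_m − ρ_c)/ρ_m.
e = Δ ρ_m/(ρ_m − ρ_c) = 1.38 km × 3210/380 = 11.7 km.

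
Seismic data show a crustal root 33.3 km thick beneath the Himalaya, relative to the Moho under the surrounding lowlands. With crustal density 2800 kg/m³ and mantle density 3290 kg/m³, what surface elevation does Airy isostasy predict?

For local isostatic compensation: ρ_c h = (ρ_m − ρ_c) r.
h = r (ρ_m − ρ_c) / ρ_c = 33.3 km × (3290 − 2800) / 2800 = 5.83 km.

5.83 km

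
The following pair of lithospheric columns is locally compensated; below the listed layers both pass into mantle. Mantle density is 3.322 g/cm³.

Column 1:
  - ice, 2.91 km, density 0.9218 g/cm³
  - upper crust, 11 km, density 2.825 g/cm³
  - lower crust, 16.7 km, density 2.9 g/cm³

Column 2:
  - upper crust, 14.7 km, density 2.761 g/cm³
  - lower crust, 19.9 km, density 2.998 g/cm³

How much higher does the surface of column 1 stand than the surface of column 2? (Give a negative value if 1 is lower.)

1.45 km

For any compensation level in the mantle, the mantle terms cancel and isostasy reduces to e = (Σt_1 − Σt_2) − (Σ(ρt)_1 − Σ(ρt)_2) / ρ_m.
Σt_1 = 30.61 km; Σt_2 = 34.6 km; Σ(ρt)_1 = 82.187438; Σ(ρt)_2 = 100.2469 (in km·g/cm³).
e = (30.61 − 34.6) − (82.187438 − 100.2469) / 3.322 = 1.45 km.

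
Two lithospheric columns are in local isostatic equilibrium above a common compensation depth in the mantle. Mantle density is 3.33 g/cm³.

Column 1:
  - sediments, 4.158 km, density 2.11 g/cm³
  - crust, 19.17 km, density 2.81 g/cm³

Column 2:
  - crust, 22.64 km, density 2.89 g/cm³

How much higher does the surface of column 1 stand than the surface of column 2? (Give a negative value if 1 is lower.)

For any compensation level in the mantle, the mantle terms cancel and isostasy reduces to e = (Σt_1 − Σt_2) − (Σ(ρt)_1 − Σ(ρt)_2) / ρ_m.
Σt_1 = 23.328 km; Σt_2 = 22.64 km; Σ(ρt)_1 = 62.64108; Σ(ρt)_2 = 65.4296 (in km·g/cm³).
e = (23.328 − 22.64) − (62.64108 − 65.4296) / 3.33 = 1.53 km.

1.53 km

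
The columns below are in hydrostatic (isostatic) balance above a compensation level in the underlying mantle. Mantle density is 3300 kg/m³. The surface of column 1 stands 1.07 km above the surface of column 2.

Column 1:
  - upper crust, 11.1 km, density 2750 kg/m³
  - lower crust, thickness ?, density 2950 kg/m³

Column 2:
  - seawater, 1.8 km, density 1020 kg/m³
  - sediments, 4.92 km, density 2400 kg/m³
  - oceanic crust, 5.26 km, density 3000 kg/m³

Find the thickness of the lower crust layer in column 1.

21.5 km

Take the compensation level at the base of the deeper column (depth z_c below the surface of column 1) and equate Σ ρ_i t_i down to z_c; mantle fills any gap and the z_c terms cancel.
Column 1: 11.1×2750 + x×2950 + (z_c − 11.1 − x)×3300
Column 2: 1.07×0 + 1.8×1020 + 4.92×2400 + 5.26×3000 + (z_c − 1.07 − 11.98)×3300
The z_c×3300 term appears on both sides and cancels. Collect the known terms of each column as K = Σ(ρt)_known − 3300 × (depth of known layers): K_1 = 30525 − 3300×11.1 = −6105; K_2 = 29424 − 3300×(1.07 + 11.98) = −13641.
Balance: K_1 − x×(3300 − 2950) = K_2, so x = (K_1 − K_2)/(3300 − 2950) = 7536/350 = 21.5 km.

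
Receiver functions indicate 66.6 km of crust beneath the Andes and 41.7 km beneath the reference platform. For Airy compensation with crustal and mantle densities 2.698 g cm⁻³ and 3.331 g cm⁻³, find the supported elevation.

Excess crust Δ = 66.6 km − 41.7 km = 24.9 km, split between elevation h and root r with h + r = Δ.
Airy balance ρ_c h = (ρ_m − ρ_c) r gives r = h ρ_c/(ρ_m − ρ_c), so h (1 + ρ_c/(ρ_m − ρ_c)) = Δ, i.e. h = Δ (ρ_m − ρ_c)/ρ_m.
h = 24.9 km × 0.633/3.331 = 4.73 km.

4.73 km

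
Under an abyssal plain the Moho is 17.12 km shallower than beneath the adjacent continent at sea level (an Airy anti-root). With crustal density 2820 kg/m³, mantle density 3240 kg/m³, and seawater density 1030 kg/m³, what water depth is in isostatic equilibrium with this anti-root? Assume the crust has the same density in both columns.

4.02 km

Replacing a thickness d of crust by seawater at the top must be balanced by replacing crust with mantle at the base: d (ρ_c − ρ_w) = a (ρ_m − ρ_c).
d = a (ρ_m − ρ_c)/(ρ_c − ρ_w) = 17.12 km × 420/1790 = 4.02 km.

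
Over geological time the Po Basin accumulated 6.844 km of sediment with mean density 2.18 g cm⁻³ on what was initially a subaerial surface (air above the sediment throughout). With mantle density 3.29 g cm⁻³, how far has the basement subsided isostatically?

4.53 km

Subaerial load: s = t ρ_sed / ρ_m = 6.844 km × 2.18/3.29 = 4.53 km.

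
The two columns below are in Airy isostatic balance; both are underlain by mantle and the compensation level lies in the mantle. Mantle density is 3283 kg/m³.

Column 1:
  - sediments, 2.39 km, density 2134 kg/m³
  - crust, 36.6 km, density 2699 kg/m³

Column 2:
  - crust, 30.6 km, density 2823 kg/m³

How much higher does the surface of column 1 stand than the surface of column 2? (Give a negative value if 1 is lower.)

For any compensation level in the mantle, the mantle terms cancel and isostasy reduces to e = (Σt_1 − Σt_2) − (Σ(ρt)_1 − Σ(ρt)_2) / ρ_m.
Σt_1 = 38.99 km; Σt_2 = 30.6 km; Σ(ρt)_1 = 103883.66; Σ(ρt)_2 = 86383.8 (in km·kg/m³).
e = (38.99 − 30.6) − (103883.66 − 86383.8) / 3283 = 3.06 km.

3.06 km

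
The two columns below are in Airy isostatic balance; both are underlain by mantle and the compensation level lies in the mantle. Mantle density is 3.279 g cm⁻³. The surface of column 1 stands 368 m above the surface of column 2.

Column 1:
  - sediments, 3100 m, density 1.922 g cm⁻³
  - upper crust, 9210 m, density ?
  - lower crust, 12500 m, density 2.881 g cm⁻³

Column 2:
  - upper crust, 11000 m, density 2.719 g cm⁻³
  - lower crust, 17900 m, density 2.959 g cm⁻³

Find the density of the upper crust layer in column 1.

2.85 g cm⁻³

Take the compensation level at the base of the deeper column (depth z_c below the surface of column 1) and equate Σ ρ_i t_i down to z_c; mantle fills any gap and the z_c terms cancel.
Column 1: 3100×1.922 + 9210×ρ + 12500×2.881 + (z_c − 24810)×3.279
Column 2: 368×0 + 11000×2.719 + 17900×2.959 + (z_c − 368 − 28900)×3.279
The z_c×3.279 term appears on both sides and cancels. Collect the known terms of each column as K = Σ(ρt)_known − 3.279 × (depth of known layers): K_1 = 41970.7 − 3.279×24810 = −39381.29; K_2 = 82875.1 − 3.279×(368 + 28900) = −13094.672.
Balance: K_1 + 9210×ρ = K_2, so ρ = (K_2 − K_1)/9210 = 26286.6/9210 = 2.85 g cm⁻³.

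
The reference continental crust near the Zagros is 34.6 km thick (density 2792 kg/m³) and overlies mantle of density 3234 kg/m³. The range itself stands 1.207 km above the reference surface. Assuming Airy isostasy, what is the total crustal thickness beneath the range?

Root depth r = h ρ_c / (ρ_m − ρ_c) = 1.207 km × 2792 / 442 = 7.624 km.
Total thickness = T + h + r = 34.6 km + 1.207 km + 7.624 km = 43.4 km.

43.4 km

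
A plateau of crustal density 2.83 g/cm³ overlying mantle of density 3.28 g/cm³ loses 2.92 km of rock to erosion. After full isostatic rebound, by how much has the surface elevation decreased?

0.401 km

Rebound u = e ρ_c/ρ_m = 2.92 km × 2.83/3.28 = 2.519 km.
Net surface drop = e − u = 2.92 km − 2.519 km = e (ρ_m − ρ_c)/ρ_m = 0.401 km.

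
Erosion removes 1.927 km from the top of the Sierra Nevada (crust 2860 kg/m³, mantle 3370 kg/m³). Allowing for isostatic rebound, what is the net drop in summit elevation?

Rebound u = e ρ_c/ρ_m = 1.927 km × 2860/3370 = 1.635 km.
Net surface drop = e − u = 1.927 km − 1.635 km = e (ρ_m − ρ_c)/ρ_m = 0.292 km.

0.292 km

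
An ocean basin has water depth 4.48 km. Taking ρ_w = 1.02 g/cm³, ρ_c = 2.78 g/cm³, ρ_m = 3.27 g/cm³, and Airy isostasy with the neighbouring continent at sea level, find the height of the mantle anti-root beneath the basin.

16.1 km

Isostatic balance requires: replacing crust with seawater at the top is compensated by replacing crust with mantle at the base: d (ρ_c − ρ_w) = a (ρ_m − ρ_c).
a = d (ρ_c − ρ_w)/(ρ_m − ρ_c) = 4.48 km × 1.76/0.49 = 16.1 km.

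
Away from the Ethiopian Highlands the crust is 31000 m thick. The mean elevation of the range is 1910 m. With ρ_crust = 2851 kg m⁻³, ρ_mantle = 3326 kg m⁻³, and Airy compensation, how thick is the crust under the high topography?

Root depth r = h ρ_c / (ρ_m − ρ_c) = 1910 m × 2851 / 475 = 11460 m.
Total thickness = T + h + r = 31000 m + 1910 m + 11460 m = 44400 m.

44400 m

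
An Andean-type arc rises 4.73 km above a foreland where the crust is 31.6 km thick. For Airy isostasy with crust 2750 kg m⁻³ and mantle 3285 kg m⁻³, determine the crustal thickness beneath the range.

Root depth r = h ρ_c / (ρ_m − ρ_c) = 4.73 km × 2750 / 535 = 24.31 km.
Total thickness = T + h + r = 31.6 km + 4.73 km + 24.31 km = 60.6 km.

60.6 km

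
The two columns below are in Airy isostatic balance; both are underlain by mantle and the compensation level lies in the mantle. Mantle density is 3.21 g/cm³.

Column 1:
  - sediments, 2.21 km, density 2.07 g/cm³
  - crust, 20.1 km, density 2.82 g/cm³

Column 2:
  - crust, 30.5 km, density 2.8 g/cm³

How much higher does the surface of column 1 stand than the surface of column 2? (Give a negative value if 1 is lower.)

For any compensation level in the mantle, the mantle terms cancel and isostasy reduces to e = (Σt_1 − Σt_2) − (Σ(ρt)_1 − Σ(ρt)_2) / ρ_m.
Σt_1 = 22.31 km; Σt_2 = 30.5 km; Σ(ρt)_1 = 61.2567; Σ(ρt)_2 = 85.4 (in km·g/cm³).
e = (22.31 − 30.5) − (61.2567 − 85.4) / 3.21 = −0.669 km.

−0.669 km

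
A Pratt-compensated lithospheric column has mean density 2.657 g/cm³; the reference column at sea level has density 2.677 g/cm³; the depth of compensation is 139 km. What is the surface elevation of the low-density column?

ρ_ref D = ρ (D + h) → h = D (ρ_ref − ρ)/ρ.
h = 139 km × (2.677 − 2.657)/2.657 = 1.05 km.

1.05 km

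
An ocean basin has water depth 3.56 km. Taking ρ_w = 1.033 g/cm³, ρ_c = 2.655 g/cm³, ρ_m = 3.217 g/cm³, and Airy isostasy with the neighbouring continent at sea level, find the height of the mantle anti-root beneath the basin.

10.3 km

In Airy isostatic equilibrium: replacing crust with seawater at the top is compensated by replacing crust with mantle at the base: d (ρ_c − ρ_w) = a (ρ_m − ρ_c).
a = d (ρ_c − ρ_w)/(ρ_m − ρ_c) = 3.56 km × 1.622/0.562 = 10.3 km.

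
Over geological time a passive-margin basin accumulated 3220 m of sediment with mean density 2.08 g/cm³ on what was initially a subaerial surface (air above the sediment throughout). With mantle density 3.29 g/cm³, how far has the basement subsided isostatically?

2040 m

Subaerial load: s = t ρ_sed / ρ_m = 3220 m × 2.08/3.29 = 2040 m.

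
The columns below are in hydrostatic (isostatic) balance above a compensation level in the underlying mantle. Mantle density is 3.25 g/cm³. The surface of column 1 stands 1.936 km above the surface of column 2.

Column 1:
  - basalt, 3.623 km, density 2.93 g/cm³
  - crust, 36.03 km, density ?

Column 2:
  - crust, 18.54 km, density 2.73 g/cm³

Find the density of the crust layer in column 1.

Take the compensation level at the base of the deeper column (depth z_c below the surface of column 1) and equate Σ ρ_i t_i down to z_c; mantle fills any gap and the z_c terms cancel.
Column 1: 3.623×2.93 + 36.03×ρ + (z_c − 39.653)×3.25
Column 2: 1.936×0 + 18.54×2.73 + (z_c − 1.936 − 18.54)×3.25
The z_c×3.25 term appears on both sides and cancels. Collect the known terms of each column as K = Σ(ρt)_known − 3.25 × (depth of known layers): K_1 = 10.61539 − 3.25×39.653 = −118.25686; K_2 = 50.6142 − 3.25×(1.936 + 18.54) = −15.9328.
Balance: K_1 + 36.03×ρ = K_2, so ρ = (K_2 − K_1)/36.03 = 102.324/36.03 = 2.84 g/cm³.

2.84 g/cm³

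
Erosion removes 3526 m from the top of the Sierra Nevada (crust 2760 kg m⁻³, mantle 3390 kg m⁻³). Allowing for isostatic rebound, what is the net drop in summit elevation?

Rebound u = e ρ_c/ρ_m = 3526 m × 2760/3390 = 2871 m.
Net surface drop = e − u = 3526 m − 2871 m = e (ρ_m − ρ_c)/ρ_m = 655 m.

655 m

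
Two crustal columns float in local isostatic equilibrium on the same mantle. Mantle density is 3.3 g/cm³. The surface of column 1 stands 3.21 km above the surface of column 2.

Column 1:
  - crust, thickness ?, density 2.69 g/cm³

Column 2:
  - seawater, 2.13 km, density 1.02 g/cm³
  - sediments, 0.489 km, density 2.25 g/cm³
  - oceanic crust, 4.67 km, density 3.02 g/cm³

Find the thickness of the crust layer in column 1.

28.3 km

Take the compensation level at the base of the deeper column (depth z_c below the surface of column 1) and equate Σ ρ_i t_i down to z_c; mantle fills any gap and the z_c terms cancel.
Column 1: x×2.69 + (z_c − 0 − x)×3.3
Column 2: 3.21×0 + 2.13×1.02 + 0.489×2.25 + 4.67×3.02 + (z_c − 3.21 − 7.289)×3.3
The z_c×3.3 term appears on both sides and cancels. Collect the known terms of each column as K = Σ(ρt)_known − 3.3 × (depth of known layers): K_1 = 0 − 3.3×0 = 0; K_2 = 17.37625 − 3.3×(3.21 + 7.289) = −17.27045.
Balance: K_1 − x×(3.3 − 2.69) = K_2, so x = (K_1 − K_2)/(3.3 − 2.69) = 17.2705/0.61 = 28.3 km.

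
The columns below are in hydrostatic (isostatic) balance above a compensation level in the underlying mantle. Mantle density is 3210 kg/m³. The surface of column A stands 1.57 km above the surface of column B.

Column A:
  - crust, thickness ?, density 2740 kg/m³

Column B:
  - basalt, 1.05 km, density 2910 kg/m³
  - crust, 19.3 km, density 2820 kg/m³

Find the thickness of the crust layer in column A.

Take the compensation level at the base of the deeper column (depth z_c below the surface of column A) and equate Σ ρ_i t_i down to z_c; mantle fills any gap and the z_c terms cancel.
Column A: x×2740 + (z_c − 0 − x)×3210
Column B: 1.57×0 + 1.05×2910 + 19.3×2820 + (z_c − 1.57 − 20.35)×3210
The z_c×3210 term appears on both sides and cancels. Collect the known terms of each column as K = Σ(ρt)_known − 3210 × (depth of known layers): K_A = 0 − 3210×0 = 0; K_B = 57481.5 − 3210×(1.57 + 20.35) = −12881.7.
Balance: K_A − x×(3210 − 2740) = K_B, so x = (K_A − K_B)/(3210 − 2740) = 12881.7/470 = 27.4 km.

27.4 km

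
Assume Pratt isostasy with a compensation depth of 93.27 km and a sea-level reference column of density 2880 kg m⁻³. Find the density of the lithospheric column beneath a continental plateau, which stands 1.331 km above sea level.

Pratt balance: ρ_ref D = ρ (D + h).
ρ = ρ_ref D/(D + h) = 2880 × 93.27 km/(93.27 km + 1.331 km) = 2840 kg m⁻³.

2840 kg m⁻³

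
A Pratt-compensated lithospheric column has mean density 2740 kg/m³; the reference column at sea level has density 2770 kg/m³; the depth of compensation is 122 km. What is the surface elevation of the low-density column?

1.34 km

ρ_ref D = ρ (D + h) → h = D (ρ_ref − ρ)/ρ.
h = 122 km × (2770 − 2740)/2740 = 1.34 km.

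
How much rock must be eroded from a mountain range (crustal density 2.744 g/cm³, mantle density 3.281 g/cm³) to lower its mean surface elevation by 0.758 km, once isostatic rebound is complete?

4.63 km

Net drop Δ = e − u = e − e ρ_c/ρ_m = e (ρ_m − ρ_c)/ρ_m.
e = Δ ρ_m/(ρ_m − ρ_c) = 0.758 km × 3.281/0.537 = 4.63 km.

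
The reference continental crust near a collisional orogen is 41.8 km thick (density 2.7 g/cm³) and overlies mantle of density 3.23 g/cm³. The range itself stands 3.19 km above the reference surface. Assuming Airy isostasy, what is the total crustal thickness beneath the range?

61.2 km

Root depth r = h ρ_c / (ρ_m − ρ_c) = 3.19 km × 2.7 / 0.53 = 16.25 km.
Total thickness = T + h + r = 41.8 km + 3.19 km + 16.25 km = 61.2 km.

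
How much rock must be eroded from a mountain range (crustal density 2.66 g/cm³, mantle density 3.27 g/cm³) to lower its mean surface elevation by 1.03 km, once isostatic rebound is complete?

5.52 km

Net drop Δ = e − u = e − e ρ_c/ρ_m = e (ρ_m − ρ_c)/ρ_m.
e = Δ ρ_m/(ρ_m − ρ_c) = 1.03 km × 3.27/0.61 = 5.52 km.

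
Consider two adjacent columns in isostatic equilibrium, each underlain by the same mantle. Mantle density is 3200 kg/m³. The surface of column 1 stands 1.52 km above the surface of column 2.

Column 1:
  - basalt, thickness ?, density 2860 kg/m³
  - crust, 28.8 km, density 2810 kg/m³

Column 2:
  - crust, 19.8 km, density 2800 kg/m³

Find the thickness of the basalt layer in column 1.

4.56 km

Take the compensation level at the base of the deeper column (depth z_c below the surface of column 1) and equate Σ ρ_i t_i down to z_c; mantle fills any gap and the z_c terms cancel.
Column 1: x×2860 + 28.8×2810 + (z_c − 28.8 − x)×3200
Column 2: 1.52×0 + 19.8×2800 + (z_c − 1.52 − 19.8)×3200
The z_c×3200 term appears on both sides and cancels. Collect the known terms of each column as K = Σ(ρt)_known − 3200 × (depth of known layers): K_1 = 80928 − 3200×28.8 = −11232; K_2 = 55440 − 3200×(1.52 + 19.8) = −12784.
Balance: K_1 − x×(3200 − 2860) = K_2, so x = (K_1 − K_2)/(3200 − 2860) = 1552/340 = 4.56 km.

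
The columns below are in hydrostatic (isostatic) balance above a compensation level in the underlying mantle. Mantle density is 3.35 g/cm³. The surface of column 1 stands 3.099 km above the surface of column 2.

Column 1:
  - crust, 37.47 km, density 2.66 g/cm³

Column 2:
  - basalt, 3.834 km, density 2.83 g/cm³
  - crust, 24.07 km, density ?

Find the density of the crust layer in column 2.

2.79 g/cm³

Take the compensation level at the base of the deeper column (depth z_c below the surface of column 1) and equate Σ ρ_i t_i down to z_c; mantle fills any gap and the z_c terms cancel.
Column 1: 37.47×2.66 + (z_c − 37.47)×3.35
Column 2: 3.099×0 + 3.834×2.83 + 24.07×ρ + (z_c − 3.099 − 27.904)×3.35
The z_c×3.35 term appears on both sides and cancels. Collect the known terms of each column as K = Σ(ρt)_known − 3.35 × (depth of known layers): K_1 = 99.6702 − 3.35×37.47 = −25.8543; K_2 = 10.85022 − 3.35×(3.099 + 27.904) = −93.00983.
Balance: K_1 = K_2 + 24.07×ρ, so ρ = (K_1 − K_2)/24.07 = 67.1555/24.07 = 2.79 g/cm³.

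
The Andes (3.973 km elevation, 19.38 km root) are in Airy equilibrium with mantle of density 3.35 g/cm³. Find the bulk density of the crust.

ρ_c h = (ρ_m − ρ_c) r → ρ_c (h + r) = ρ_m r → ρ_c = ρ_m r / (h + r).
ρ_c = 3.35 × 19.38 km / (3.973 km + 19.38 km) = 2.78 g/cm³.

2.78 g/cm³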